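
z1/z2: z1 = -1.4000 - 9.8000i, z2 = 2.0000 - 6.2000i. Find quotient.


Conjugate of z2 = 2.0000 + 6.2000i
Numerator: (-1.4000 - 9.8000i)(2.0000 + 6.2000i) = 57.9600 - 28.2800i
Denominator: 2^2 + (-6.2)^2 = 42.44
Result = (57.9600 - 28.2800i)/42.44

1.3657 - 0.6664i


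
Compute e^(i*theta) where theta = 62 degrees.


cos(62°) = 0.4695
sin(62°) = 0.8829

e^(i*62°) = 0.4695 + 0.8829i


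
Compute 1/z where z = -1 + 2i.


|z|^2 = 1+4 = 5
1/z = (-1 - 2i)/5

1/z = -0.2000 - 0.4000i


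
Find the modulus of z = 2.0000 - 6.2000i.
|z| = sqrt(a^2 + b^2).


|z| = sqrt(2^2 + (-6.2)^2) = sqrt(4 + 38.44) = sqrt(42.44) = 6.5146

|z| = 6.5146


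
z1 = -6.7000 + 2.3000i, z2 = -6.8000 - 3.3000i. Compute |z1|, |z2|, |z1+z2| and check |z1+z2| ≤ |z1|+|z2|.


|z1| = sqrt((-6.7)^2 + 2.3^2) = sqrt(50.18) = 7.0838
|z2| = sqrt((-6.8)^2 + (-3.3)^2) = sqrt(57.13) = 7.5584
z1+z2 = -13.5000 - i
|z1+z2| = sqrt(183.25) = 13.5370
|z1|+|z2| = 7.0838 + 7.5584 = 14.6422

|z1+z2| = 13.5370 ≤ |z1|+|z2| = 14.6422 (verified)


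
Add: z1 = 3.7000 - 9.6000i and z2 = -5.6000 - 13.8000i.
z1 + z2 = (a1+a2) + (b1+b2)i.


Real: 3.7 - 5.6 = -1.9
Imag: -9.6 - 13.8 = -23.4

-1.9000 - 23.4000i


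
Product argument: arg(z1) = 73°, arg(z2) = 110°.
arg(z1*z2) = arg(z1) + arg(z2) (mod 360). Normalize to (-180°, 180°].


arg(z1*z2) = 73° + 110° = 183°
Normalized to (-180°, 180°]: -177°

-177°


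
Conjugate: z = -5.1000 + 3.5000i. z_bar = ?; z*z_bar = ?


z_bar = -5.1000 - 3.5000i
z*z_bar = (-5.1)^2 + 3.5^2 = 26.01 + 12.25 = 38.26

z_bar = -5.1000 - 3.5000i, z*z_bar = 38.26


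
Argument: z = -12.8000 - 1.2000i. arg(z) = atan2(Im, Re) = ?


Re = -12.8, Im = -1.2
arg = atan2(-1.2, -12.8) = -174.6442 degrees

arg(z) = -174.6442 degrees


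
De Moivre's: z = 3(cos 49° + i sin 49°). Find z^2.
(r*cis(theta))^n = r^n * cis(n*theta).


r^2 = 3^2 = 9
n*theta = 2*49° = 98° = 98° (mod 360)
a = 9*cos(98°) = -1.2526
b = 9*sin(98°) = 8.9124

9 cis(98°) = -1.2526 + 8.9124i


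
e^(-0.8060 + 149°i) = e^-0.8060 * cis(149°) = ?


e^-0.8060 = 0.4466
cos(149°) = -0.8572
sin(149°) = 0.515
Real = 0.4466*(-0.8572) = -0.3828
Imag = 0.4466*0.515 = 0.2300

-0.3828 + 0.2300i


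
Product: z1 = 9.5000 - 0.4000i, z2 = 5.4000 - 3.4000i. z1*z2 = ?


Real = 9.5*5.4 - (-0.4)*(-3.4) = 51.3 - 1.36 = 49.94
Imag = 9.5*(-3.4) + 5.4*(-0.4) = -32.3 - (2.16) = -34.46

49.9400 - 34.4600i


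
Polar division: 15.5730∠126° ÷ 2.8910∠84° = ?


r = 15.5730 / 2.8910 = 5.3867
theta = 126° - 84° = 42° = 42° (mod 360)

5.3867 cis(42°)


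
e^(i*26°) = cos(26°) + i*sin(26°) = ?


cos(26°) = 0.8988
sin(26°) = 0.4384

e^(i*26°) = 0.8988 + 0.4384i


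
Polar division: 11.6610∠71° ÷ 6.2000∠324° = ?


r = 11.6610 / 6.2000 = 1.8808
theta = 71° - 324° = -253° = 107° (mod 360)

1.8808 cis(107°)


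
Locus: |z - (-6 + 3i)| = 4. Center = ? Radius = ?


|z - z0| = r is a circle with center z0 and radius r.
Center = (-6, 3), radius = 4

Circle with center (-6, 3) and radius 4


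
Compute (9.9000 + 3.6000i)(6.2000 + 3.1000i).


Real = 9.9*6.2 - 3.6*3.1 = 61.38 - 11.16 = 50.22
Imag = 9.9*3.1 + 6.2*3.6 = 30.69 + 22.32 = 53.01

50.2200 + 53.0100i


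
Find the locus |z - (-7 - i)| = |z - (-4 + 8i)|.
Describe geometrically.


Equal distances means the locus is the perpendicular bisector of z1 and z2.
Midpoint = ((-7+(-4))/2, (-1+8)/2) = (-5.5000, 3.5000)

Perpendicular bisector through (-5.5000, 3.5000)


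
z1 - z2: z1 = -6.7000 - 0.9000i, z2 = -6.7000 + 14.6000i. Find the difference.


Real: -6.7 + 6.7 = 0
Imag: -0.9 - 14.6 = -15.5

-15.5000i


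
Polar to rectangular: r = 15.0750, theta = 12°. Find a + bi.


a = 15.0750*cos(12°) = 15.0750*0.97815 = 14.7456
b = 15.0750*sin(12°) = 15.0750*0.207912 = 3.1343

14.7456 + 3.1343i


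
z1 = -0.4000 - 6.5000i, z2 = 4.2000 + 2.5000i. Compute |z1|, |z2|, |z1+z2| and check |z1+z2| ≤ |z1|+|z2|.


|z1| = sqrt((-0.4)^2 + (-6.5)^2) = sqrt(42.41) = 6.5123
|z2| = sqrt(4.2^2 + 2.5^2) = sqrt(23.89) = 4.8877
z1+z2 = 3.8000 - 4.0000i
|z1+z2| = sqrt(30.44) = 5.5172
|z1|+|z2| = 6.5123 + 4.8877 = 11.4000

|z1+z2| = 5.5172 ≤ |z1|+|z2| = 11.4000 (verified)


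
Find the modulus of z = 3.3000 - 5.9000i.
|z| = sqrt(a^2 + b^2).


|z| = sqrt(3.3^2 + (-5.9)^2) = sqrt(10.89 + 34.81) = sqrt(45.7) = 6.7602

|z| = 6.7602


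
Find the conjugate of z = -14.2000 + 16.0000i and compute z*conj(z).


z_bar = -14.2000 - 16.0000i
z*z_bar = (-14.2)^2 + 16^2 = 201.64 + 256 = 457.64

z_bar = -14.2000 - 16.0000i, z*z_bar = 457.64


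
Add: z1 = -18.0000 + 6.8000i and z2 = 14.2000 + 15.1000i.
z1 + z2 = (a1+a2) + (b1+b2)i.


Real: -18 + 14.2 = -3.8
Imag: 6.8 + 15.1 = 21.9

-3.8000 + 21.9000i


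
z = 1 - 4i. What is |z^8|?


|z| = sqrt(1+16) = sqrt(17) = 4.1231
|z^8| = |z|^8 = (sqrt(17))^8 = 17^4 = 83521

|z^8| = 83521


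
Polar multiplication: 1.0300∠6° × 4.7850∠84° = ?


r = 1.0300 * 4.7850 = 4.9286
theta = 6° + 84° = 90° = 90° (mod 360)

4.9286 cis(90°)


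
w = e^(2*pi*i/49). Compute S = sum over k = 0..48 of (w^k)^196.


The roots are w_k = w^k with w = e^(2*pi*i/49), and (w^k)^196 = (w^196)^k.
So S = 1 + u + u^2 + ... + u^(48) with u = w^196.
196 = 4*49 + 0, so 196 is a multiple of 49 and u = (w^49)^4 = 1.
Every one of the 49 terms equals 1: S = 49

S = 49


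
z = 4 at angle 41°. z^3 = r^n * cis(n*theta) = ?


r^3 = 4^3 = 64
n*theta = 3*41° = 123° = 123° (mod 360)
a = 64*cos(123°) = -34.8569
b = 64*sin(123°) = 53.6749

64 cis(123°) = -34.8569 + 53.6749i


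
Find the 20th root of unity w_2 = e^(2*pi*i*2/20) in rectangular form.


Angle = 360*2/20 = 36°
a = cos(36°) = 0.8090
b = sin(36°) = 0.5878

0.8090 + 0.5878i


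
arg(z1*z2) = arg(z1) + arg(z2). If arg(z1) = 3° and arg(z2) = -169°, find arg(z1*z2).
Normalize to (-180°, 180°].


arg(z1*z2) = 3° - 169° = -166°
Normalized to (-180°, 180°]: -166°

-166°


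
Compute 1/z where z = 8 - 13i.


|z|^2 = 64+169 = 233
1/z = (8 + 13i)/233

1/z = 0.0343 + 0.0558i


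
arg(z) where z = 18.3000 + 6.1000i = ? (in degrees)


Re = 18.3, Im = 6.1
arg = atan2(6.1, 18.3) = 18.4349 degrees

arg(z) = 18.4349 degrees


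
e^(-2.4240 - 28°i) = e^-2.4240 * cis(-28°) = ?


e^-2.4240 = 0.0886
cos(-28°) = 0.8829
sin(-28°) = -0.4695
Real = 0.0886*0.8829 = 0.0782
Imag = 0.0886*(-0.4695) = -0.0416

0.0782 - 0.0416i


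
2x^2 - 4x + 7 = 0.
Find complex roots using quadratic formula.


disc = (-4)^2 - 4*2*7 = 16 - 56 = -40
sqrt(|disc|) = sqrt(40) = 6.3246
Real part = 4/(2*2) = 1.0000
Imag part = 6.3246/(2*2) = 1.5811

1.0000 ± 1.5811i


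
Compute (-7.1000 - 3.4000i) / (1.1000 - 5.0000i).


Conjugate of z2 = 1.1000 + 5.0000i
Numerator: (-7.1000 - 3.4000i)(1.1000 + 5.0000i) = 9.1900 - 39.2400i
Denominator: 1.1^2 + (-5)^2 = 26.21
Result = (9.1900 - 39.2400i)/26.21

0.3506 - 1.4971i


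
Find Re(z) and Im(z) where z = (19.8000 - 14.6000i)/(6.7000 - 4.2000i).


Multiply by conjugate: (19.8000 - 14.6000i)(6.7000 + 4.2000i) / (6.7^2 + (-4.2)^2)
Numerator real = 19.8*6.7 - (14.6)*(-4.2) = 193.98
Numerator imag = -14.6*6.7 - 19.8*(-4.2) = -14.66
Denominator = 62.53
Re(z) = 193.98/62.53 = 3.1022
Im(z) = -14.66/62.53 = -0.2344

Re(z) = 3.1022, Im(z) = -0.2344


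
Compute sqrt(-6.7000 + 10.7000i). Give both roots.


|z| = sqrt(44.89+114.49) = 12.6246
sqrt((|z|+a)/2) = sqrt((12.6246+(-6.7))/2) = sqrt(2.9623) = 1.7211
sqrt((|z|-a)/2) = sqrt((12.6246-(-6.7))/2) = sqrt(9.6623) = 3.1084

±(1.7211 + 3.1084i) i.e. 1.7211 + 3.1084i and -1.7211 - 3.1084i


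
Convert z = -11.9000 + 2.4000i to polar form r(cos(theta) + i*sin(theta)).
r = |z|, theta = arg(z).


r = sqrt(141.61+5.76) = sqrt(147.37) = 12.1396
theta = atan2(2.4, -11.9) = 168.5975 degrees

r = 12.1396, theta = 168.5975 degrees


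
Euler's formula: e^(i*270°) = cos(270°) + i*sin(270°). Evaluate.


cos(270°) = 0
sin(270°) = -1.0000

e^(i*270°) = 0 - 1.0000i


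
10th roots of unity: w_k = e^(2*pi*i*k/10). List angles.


The 10th roots of unity are cis(360k/10°) for k=0..9
Angle step = 360/10 = 36°
Primitive root: cis(36°)
Primitive root = 0.8090 + 0.5878i

10 roots at angles: 0°, 36°, 72°, 108°, 144°, 180°, 216°, 252°, 288°, 324°


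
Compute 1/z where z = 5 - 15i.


|z|^2 = 25+225 = 250
1/z = (5 + 15i)/250

1/z = 0.0200 + 0.0600i


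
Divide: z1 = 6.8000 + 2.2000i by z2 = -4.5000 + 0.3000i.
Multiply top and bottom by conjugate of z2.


Conjugate of z2 = -4.5000 - 0.3000i
Numerator: (6.8000 + 2.2000i)(-4.5000 - 0.3000i) = -29.9400 - 11.9400i
Denominator: (-4.5)^2 + 0.3^2 = 20.34
Result = (-29.9400 - 11.9400i)/20.34

-1.4720 - 0.5870i


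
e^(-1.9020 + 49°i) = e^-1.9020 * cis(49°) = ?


e^-1.9020 = 0.1493
cos(49°) = 0.65606
sin(49°) = 0.7547
Real = 0.1493*0.65606 = 0.0979
Imag = 0.1493*0.7547 = 0.1127

0.0979 + 0.1127i


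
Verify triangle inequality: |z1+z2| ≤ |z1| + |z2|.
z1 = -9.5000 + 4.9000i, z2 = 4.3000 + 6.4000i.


|z1| = sqrt((-9.5)^2 + 4.9^2) = sqrt(114.26) = 10.6892
|z2| = sqrt(4.3^2 + 6.4^2) = sqrt(59.45) = 7.7104
z1+z2 = -5.2000 + 11.3000i
|z1+z2| = sqrt(154.73) = 12.4391
|z1|+|z2| = 10.6892 + 7.7104 = 18.3996

|z1+z2| = 12.4391 ≤ |z1|+|z2| = 18.3996 (verified)


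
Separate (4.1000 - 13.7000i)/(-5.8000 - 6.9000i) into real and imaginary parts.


Multiply by conjugate: (4.1000 - 13.7000i)(-5.8000 + 6.9000i) / ((-5.8)^2 + (-6.9)^2)
Numerator real = 4.1*(-5.8) - (13.7)*(-6.9) = 70.75
Numerator imag = -13.7*(-5.8) - 4.1*(-6.9) = 107.75
Denominator = 81.25
Re(z) = 70.75/81.25 = 0.8708
Im(z) = 107.75/81.25 = 1.3262

Re(z) = 0.8708, Im(z) = 1.3262


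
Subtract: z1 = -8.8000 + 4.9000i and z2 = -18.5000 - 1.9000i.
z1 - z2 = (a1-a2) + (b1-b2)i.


Real: -8.8 + 18.5 = 9.7
Imag: 4.9 + 1.9 = 6.8

9.7000 + 6.8000i


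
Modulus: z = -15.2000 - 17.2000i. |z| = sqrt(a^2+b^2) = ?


|z| = sqrt((-15.2)^2 + (-17.2)^2) = sqrt(231.04 + 295.84) = sqrt(526.88) = 22.9539

|z| = 22.9539


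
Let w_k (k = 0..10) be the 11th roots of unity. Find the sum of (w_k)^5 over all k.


The roots are w_k = w^k with w = e^(2*pi*i/11), and (w^k)^5 = (w^5)^k.
So S = 1 + u + u^2 + ... + u^(10) with u = w^5.
5 = 0*11 + 5, so 5 is not a multiple of 11: u = w^5 ≠ 1 (w is a primitive 11th root), while u^11 = (w^11)^5 = 1.
Geometric series: S = (1 - u^11)/(1 - u) = (1 - 1)/(1 - u) = 0

S = 0


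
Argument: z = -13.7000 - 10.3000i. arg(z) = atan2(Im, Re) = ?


Re = -13.7, Im = -10.3
arg = atan2(-10.3, -13.7) = -143.0632 degrees

arg(z) = -143.0632 degrees


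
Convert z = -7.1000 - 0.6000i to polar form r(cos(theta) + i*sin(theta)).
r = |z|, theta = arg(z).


r = sqrt(50.41+0.36) = sqrt(50.77) = 7.1253
theta = atan2(-0.6, -7.1) = -175.1696 degrees

r = 7.1253, theta = -175.1696 degrees


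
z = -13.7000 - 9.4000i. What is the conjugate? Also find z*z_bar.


z_bar = -13.7000 + 9.4000i
z*z_bar = (-13.7)^2 + (-9.4)^2 = 187.69 + 88.36 = 276.05

z_bar = -13.7000 + 9.4000i, z*z_bar = 276.05


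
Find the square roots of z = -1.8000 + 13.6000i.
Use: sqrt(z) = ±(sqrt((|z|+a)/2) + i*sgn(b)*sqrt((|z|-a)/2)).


|z| = sqrt(3.24+184.96) = 13.7186
sqrt((|z|+a)/2) = sqrt((13.7186+(-1.8))/2) = sqrt(5.9593) = 2.4412
sqrt((|z|-a)/2) = sqrt((13.7186-(-1.8))/2) = sqrt(7.7593) = 2.7856

±(2.4412 + 2.7856i) i.e. 2.4412 + 2.7856i and -2.4412 - 2.7856i


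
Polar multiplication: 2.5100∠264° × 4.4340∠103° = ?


r = 2.5100 * 4.4340 = 11.1293
theta = 264° + 103° = 367° = 7° (mod 360)

11.1293 cis(7°)


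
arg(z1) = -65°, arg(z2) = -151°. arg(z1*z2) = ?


arg(z1*z2) = -65° - 151° = -216°
Normalized to (-180°, 180°]: 144°

144°


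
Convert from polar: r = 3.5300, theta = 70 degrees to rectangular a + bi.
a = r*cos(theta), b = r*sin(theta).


a = 3.5300*cos(70°) = 3.5300*0.342 = 1.2073
b = 3.5300*sin(70°) = 3.5300*0.9397 = 3.3171

1.2073 + 3.3171i


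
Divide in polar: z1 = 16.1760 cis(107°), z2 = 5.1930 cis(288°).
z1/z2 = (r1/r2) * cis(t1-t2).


r = 16.1760 / 5.1930 = 3.1150
theta = 107° - 288° = -181° = 179° (mod 360)

3.1150 cis(179°)


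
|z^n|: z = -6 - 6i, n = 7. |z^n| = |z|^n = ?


|z| = sqrt(36+36) = sqrt(72) = 8.4853
|z^7| = |z|^7 = (sqrt(72))^7 = 72^3 * sqrt(72) = 373248*sqrt(72)

|z^7| = 373248*sqrt(72) ≈ 3167114.3024


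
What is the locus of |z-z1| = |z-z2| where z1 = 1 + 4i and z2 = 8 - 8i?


Equal distances means the locus is the perpendicular bisector of z1 and z2.
Midpoint = ((1+8)/2, (4+(-8))/2) = (4.5000, -2.0000)

Perpendicular bisector through (4.5000, -2.0000)


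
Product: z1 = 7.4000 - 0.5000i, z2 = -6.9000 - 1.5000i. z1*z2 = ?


Real = 7.4*(-6.9) - (-0.5)*(-1.5) = -51.06 - 0.75 = -51.81
Imag = 7.4*(-1.5) - (6.9)*(-0.5) = -11.1 + 3.45 = -7.65

-51.8100 - 7.6500i


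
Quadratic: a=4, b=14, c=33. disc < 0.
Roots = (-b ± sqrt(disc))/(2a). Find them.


disc = 14^2 - 4*4*33 = 196 - 528 = -332
sqrt(|disc|) = sqrt(332) = 18.2209
Real part = -14/(2*4) = -1.7500
Imag part = 18.2209/(2*4) = 2.2776

-1.7500 ± 2.2776i


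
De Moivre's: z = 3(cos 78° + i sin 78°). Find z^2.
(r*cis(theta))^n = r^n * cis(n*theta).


r^2 = 3^2 = 9
n*theta = 2*78° = 156° = 156° (mod 360)
a = 9*cos(156°) = -8.2219
b = 9*sin(156°) = 3.6606

9 cis(156°) = -8.2219 + 3.6606i


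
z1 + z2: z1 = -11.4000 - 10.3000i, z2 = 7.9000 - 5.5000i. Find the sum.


Real: -11.4 + 7.9 = -3.5
Imag: -10.3 - 5.5 = -15.8

-3.5000 - 15.8000i


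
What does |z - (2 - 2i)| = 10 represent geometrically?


|z - z0| = r is a circle with center z0 and radius r.
Center = (2, -2), radius = 10

Circle with center (2, -2) and radius 10


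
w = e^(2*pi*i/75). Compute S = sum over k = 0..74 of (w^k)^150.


The roots are w_k = w^k with w = e^(2*pi*i/75), and (w^k)^150 = (w^150)^k.
So S = 1 + u + u^2 + ... + u^(74) with u = w^150.
150 = 2*75 + 0, so 150 is a multiple of 75 and u = (w^75)^2 = 1.
Every one of the 75 terms equals 1: S = 75

S = 75


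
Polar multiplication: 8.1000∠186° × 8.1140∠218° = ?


r = 8.1000 * 8.1140 = 65.7234
theta = 186° + 218° = 404° = 44° (mod 360)

65.7234 cis(44°)


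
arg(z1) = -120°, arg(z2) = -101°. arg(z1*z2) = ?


arg(z1*z2) = -120° - 101° = -221°
Normalized to (-180°, 180°]: 139°

139°


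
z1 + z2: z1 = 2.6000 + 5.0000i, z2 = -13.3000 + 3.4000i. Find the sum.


Real: 2.6 - 13.3 = -10.7
Imag: 5 + 3.4 = 8.4

-10.7000 + 8.4000i


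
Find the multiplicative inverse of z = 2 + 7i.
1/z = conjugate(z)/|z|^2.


|z|^2 = 4+49 = 53
1/z = (2 - 7i)/53

1/z = 0.0377 - 0.1321i


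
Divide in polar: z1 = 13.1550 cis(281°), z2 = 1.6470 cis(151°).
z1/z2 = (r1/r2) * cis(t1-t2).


r = 13.1550 / 1.6470 = 7.9872
theta = 281° - 151° = 130° = 130° (mod 360)

7.9872 cis(130°)


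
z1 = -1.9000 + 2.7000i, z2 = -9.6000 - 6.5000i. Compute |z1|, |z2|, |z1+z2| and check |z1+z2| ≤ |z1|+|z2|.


|z1| = sqrt((-1.9)^2 + 2.7^2) = sqrt(10.9) = 3.3015
|z2| = sqrt((-9.6)^2 + (-6.5)^2) = sqrt(134.41) = 11.5935
z1+z2 = -11.5000 - 3.8000i
|z1+z2| = sqrt(146.69) = 12.1116
|z1|+|z2| = 3.3015 + 11.5935 = 14.8950

|z1+z2| = 12.1116 ≤ |z1|+|z2| = 14.8950 (verified)


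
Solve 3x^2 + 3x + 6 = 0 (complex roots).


disc = 3^2 - 4*3*6 = 9 - 72 = -63
sqrt(|disc|) = sqrt(63) = 7.9373
Real part = -3/(2*3) = -0.5000
Imag part = 7.9373/(2*3) = 1.3229

-0.5000 ± 1.3229i


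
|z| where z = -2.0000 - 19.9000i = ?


|z| = sqrt((-2)^2 + (-19.9)^2) = sqrt(4 + 396.01) = sqrt(400.01) = 20.0002

|z| = 20.0002


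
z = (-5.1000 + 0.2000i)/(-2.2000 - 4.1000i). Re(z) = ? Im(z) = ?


Multiply by conjugate: (-5.1000 + 0.2000i)(-2.2000 + 4.1000i) / ((-2.2)^2 + (-4.1)^2)
Numerator real = -5.1*(-2.2) + 0.2*(-4.1) = 10.4
Numerator imag = 0.2*(-2.2) - (-5.1)*(-4.1) = -21.35
Denominator = 21.65
Re(z) = 10.4/21.65 = 0.4804
Im(z) = -21.35/21.65 = -0.9861

Re(z) = 0.4804, Im(z) = -0.9861


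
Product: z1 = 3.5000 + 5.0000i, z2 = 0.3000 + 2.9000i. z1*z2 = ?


Real = 3.5*0.3 - 5*2.9 = 1.05 - 14.5 = -13.45
Imag = 3.5*2.9 + 0.3*5 = 10.15 + 1.5 = 11.65

-13.4500 + 11.6500i


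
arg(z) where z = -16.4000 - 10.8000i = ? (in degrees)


Re = -16.4, Im = -10.8
arg = atan2(-10.8, -16.4) = -146.6336 degrees

arg(z) = -146.6336 degrees


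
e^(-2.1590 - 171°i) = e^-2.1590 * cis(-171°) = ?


e^-2.1590 = 0.1154
cos(-171°) = -0.9877
sin(-171°) = -0.15643
Real = 0.1154*(-0.9877) = -0.1140
Imag = 0.1154*(-0.15643) = -0.0181

-0.1140 - 0.0181i


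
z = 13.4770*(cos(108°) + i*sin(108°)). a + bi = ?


a = 13.4770*cos(108°) = 13.4770*(-0.309017) = -4.1646
b = 13.4770*sin(108°) = 13.4770*0.95106 = 12.8174

-4.1646 + 12.8174i


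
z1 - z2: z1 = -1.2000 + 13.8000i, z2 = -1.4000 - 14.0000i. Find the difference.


Real: -1.2 + 1.4 = 0.2
Imag: 13.8 + 14 = 27.8

0.2000 + 27.8000i


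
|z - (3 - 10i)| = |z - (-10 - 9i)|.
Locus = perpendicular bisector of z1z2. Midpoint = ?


Equal distances means the locus is the perpendicular bisector of z1 and z2.
Midpoint = ((3+(-10))/2, (-10+(-9))/2) = (-3.5000, -9.5000)

Perpendicular bisector through (-3.5000, -9.5000)


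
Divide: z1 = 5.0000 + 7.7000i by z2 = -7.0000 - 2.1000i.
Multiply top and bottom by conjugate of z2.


Conjugate of z2 = -7.0000 + 2.1000i
Numerator: (5.0000 + 7.7000i)(-7.0000 + 2.1000i) = -51.1700 - 43.4000i
Denominator: (-7)^2 + (-2.1)^2 = 53.41
Result = (-51.1700 - 43.4000i)/53.41

-0.9581 - 0.8126i


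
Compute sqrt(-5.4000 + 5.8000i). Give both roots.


|z| = sqrt(29.16+33.64) = 7.9246
sqrt((|z|+a)/2) = sqrt((7.9246+(-5.4))/2) = sqrt(1.2623) = 1.1235
sqrt((|z|-a)/2) = sqrt((7.9246-(-5.4))/2) = sqrt(6.6623) = 2.5811

±(1.1235 + 2.5811i) i.e. 1.1235 + 2.5811i and -1.1235 - 2.5811i


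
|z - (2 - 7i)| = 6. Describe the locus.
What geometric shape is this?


|z - z0| = r is a circle with center z0 and radius r.
Center = (2, -7), radius = 6

Circle with center (2, -7) and radius 6


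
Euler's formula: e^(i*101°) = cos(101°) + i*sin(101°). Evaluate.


cos(101°) = -0.1908
sin(101°) = 0.9816

e^(i*101°) = -0.1908 + 0.9816i


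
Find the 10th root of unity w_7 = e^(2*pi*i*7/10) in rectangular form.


Angle = 360*7/10 = 252°
a = cos(252°) = -0.3090
b = sin(252°) = -0.9511

-0.3090 - 0.9511i


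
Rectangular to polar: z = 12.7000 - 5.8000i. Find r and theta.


r = sqrt(161.29+33.64) = sqrt(194.93) = 13.9617
theta = atan2(-5.8, 12.7) = -24.5458 degrees

r = 13.9617, theta = -24.5458 degrees


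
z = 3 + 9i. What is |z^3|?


|z| = sqrt(9+81) = sqrt(90) = 9.4868
|z^3| = |z|^3 = (sqrt(90))^3 = 90*sqrt(90)

|z^3| = 90*sqrt(90) ≈ 853.8150


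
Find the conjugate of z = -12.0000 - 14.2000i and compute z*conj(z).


z_bar = -12.0000 + 14.2000i
z*z_bar = (-12)^2 + (-14.2)^2 = 144 + 201.64 = 345.64

z_bar = -12.0000 + 14.2000i, z*z_bar = 345.64


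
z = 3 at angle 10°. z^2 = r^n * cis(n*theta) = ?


r^2 = 3^2 = 9
n*theta = 2*10° = 20° = 20° (mod 360)
a = 9*cos(20°) = 8.4572
b = 9*sin(20°) = 3.0782

9 cis(20°) = 8.4572 + 3.0782i


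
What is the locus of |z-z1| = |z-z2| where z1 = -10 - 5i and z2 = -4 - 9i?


Equal distances means the locus is the perpendicular bisector of z1 and z2.
Midpoint = ((-10+(-4))/2, (-5+(-9))/2) = (-7.0000, -7.0000)

Perpendicular bisector through (-7.0000, -7.0000)


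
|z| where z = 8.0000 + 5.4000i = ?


|z| = sqrt(8^2 + 5.4^2) = sqrt(64 + 29.16) = sqrt(93.16) = 9.6519

|z| = 9.6519


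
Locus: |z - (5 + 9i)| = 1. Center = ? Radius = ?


|z - z0| = r is a circle with center z0 and radius r.
Center = (5, 9), radius = 1

Circle with center (5, 9) and radius 1


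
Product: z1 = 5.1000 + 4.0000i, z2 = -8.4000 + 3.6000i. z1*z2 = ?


Real = 5.1*(-8.4) - 4*3.6 = -42.84 - 14.4 = -57.24
Imag = 5.1*3.6 - (8.4)*4 = 18.36 - (33.6) = -15.24

-57.2400 - 15.2400i


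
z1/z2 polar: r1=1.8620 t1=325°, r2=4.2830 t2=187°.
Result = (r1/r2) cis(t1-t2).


r = 1.8620 / 4.2830 = 0.4347
theta = 325° - 187° = 138° = 138° (mod 360)

0.4347 cis(138°)


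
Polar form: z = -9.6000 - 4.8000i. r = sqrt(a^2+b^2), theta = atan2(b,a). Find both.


r = sqrt(92.16+23.04) = sqrt(115.2) = 10.7331
theta = atan2(-4.8, -9.6) = -153.4349 degrees

r = 10.7331, theta = -153.4349 degrees


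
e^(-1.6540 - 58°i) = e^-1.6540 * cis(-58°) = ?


e^-1.6540 = 0.1913
cos(-58°) = 0.5299
sin(-58°) = -0.848
Real = 0.1913*0.5299 = 0.1014
Imag = 0.1913*(-0.848) = -0.1622

0.1014 - 0.1622i


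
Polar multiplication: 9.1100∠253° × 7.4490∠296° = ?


r = 9.1100 * 7.4490 = 67.8604
theta = 253° + 296° = 549° = 189° (mod 360)

67.8604 cis(189°)


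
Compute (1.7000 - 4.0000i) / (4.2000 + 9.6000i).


Conjugate of z2 = 4.2000 - 9.6000i
Numerator: (1.7000 - 4.0000i)(4.2000 - 9.6000i) = -31.2600 - 33.1200i
Denominator: 4.2^2 + 9.6^2 = 109.8
Result = (-31.2600 - 33.1200i)/109.8

-0.2847 - 0.3016i


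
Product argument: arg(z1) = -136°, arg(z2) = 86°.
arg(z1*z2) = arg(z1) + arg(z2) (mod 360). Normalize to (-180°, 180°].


arg(z1*z2) = -136° + 86° = -50°
Normalized to (-180°, 180°]: -50°

-50°


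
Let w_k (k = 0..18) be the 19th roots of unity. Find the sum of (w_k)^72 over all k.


The roots are w_k = w^k with w = e^(2*pi*i/19), and (w^k)^72 = (w^72)^k.
So S = 1 + u + u^2 + ... + u^(18) with u = w^72.
72 = 3*19 + 15, so 72 is not a multiple of 19: u = (w^19)^3 * w^15 = w^15 ≠ 1 (w is a primitive 19th root), while u^19 = (w^19)^72 = 1.
Geometric series: S = (1 - u^19)/(1 - u) = (1 - 1)/(1 - u) = 0

S = 0


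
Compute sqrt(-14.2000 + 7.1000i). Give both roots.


|z| = sqrt(201.64+50.41) = 15.8761
sqrt((|z|+a)/2) = sqrt((15.8761+(-14.2))/2) = sqrt(0.8380) = 0.9154
sqrt((|z|-a)/2) = sqrt((15.8761-(-14.2))/2) = sqrt(15.0380) = 3.8779

±(0.9154 + 3.8779i) i.e. 0.9154 + 3.8779i and -0.9154 - 3.8779i


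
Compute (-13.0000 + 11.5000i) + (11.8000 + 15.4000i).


Real: -13 + 11.8 = -1.2
Imag: 11.5 + 15.4 = 26.9

-1.2000 + 26.9000i


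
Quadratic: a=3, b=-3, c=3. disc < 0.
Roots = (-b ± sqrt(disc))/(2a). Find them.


disc = (-3)^2 - 4*3*3 = 9 - 36 = -27
sqrt(|disc|) = sqrt(27) = 5.1962
Real part = 3/(2*3) = 0.5000
Imag part = 5.1962/(2*3) = 0.8660

0.5000 ± 0.8660i


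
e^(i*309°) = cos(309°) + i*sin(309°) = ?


cos(309°) = 0.6293
sin(309°) = -0.7771

e^(i*309°) = 0.6293 - 0.7771i


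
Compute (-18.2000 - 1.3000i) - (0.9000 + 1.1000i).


Real: -18.2 - 0.9 = -19.1
Imag: -1.3 - 1.1 = -2.4

-19.1000 - 2.4000i


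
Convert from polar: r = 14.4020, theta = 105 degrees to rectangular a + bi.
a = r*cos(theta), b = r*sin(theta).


a = 14.4020*cos(105°) = 14.4020*(-0.25882) = -3.7275
b = 14.4020*sin(105°) = 14.4020*0.96593 = 13.9113

-3.7275 + 13.9113i


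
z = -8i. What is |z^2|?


|z| = sqrt(0+64) = sqrt(64) = 8
|z^2| = |z|^2 = 8^2 = 64

|z^2| = 64


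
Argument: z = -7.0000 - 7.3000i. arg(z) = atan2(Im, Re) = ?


Re = -7, Im = -7.3
arg = atan2(-7.3, -7) = -133.7982 degrees

arg(z) = -133.7982 degrees


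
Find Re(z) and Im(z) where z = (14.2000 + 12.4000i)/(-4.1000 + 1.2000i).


Multiply by conjugate: (14.2000 + 12.4000i)(-4.1000 - 1.2000i) / ((-4.1)^2 + 1.2^2)
Numerator real = 14.2*(-4.1) + 12.4*1.2 = -43.34
Numerator imag = 12.4*(-4.1) - 14.2*1.2 = -67.88
Denominator = 18.25
Re(z) = -43.34/18.25 = -2.3748
Im(z) = -67.88/18.25 = -3.7195

Re(z) = -2.3748, Im(z) = -3.7195


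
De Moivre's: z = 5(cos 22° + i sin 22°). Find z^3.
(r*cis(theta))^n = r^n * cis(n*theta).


r^3 = 5^3 = 125
n*theta = 3*22° = 66° = 66° (mod 360)
a = 125*cos(66°) = 50.8421
b = 125*sin(66°) = 114.1932

125 cis(66°) = 50.8421 + 114.1932i


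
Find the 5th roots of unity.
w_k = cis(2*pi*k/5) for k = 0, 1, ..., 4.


The 5th roots of unity are cis(360k/5°) for k=0..4
Angle step = 360/5 = 72°
Primitive root: cis(72°)
Primitive root = 0.3090 + 0.9511i

5 roots at angles: 0°, 72°, 144°, 216°, 288°


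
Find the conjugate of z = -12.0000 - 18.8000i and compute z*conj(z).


z_bar = -12.0000 + 18.8000i
z*z_bar = (-12)^2 + (-18.8)^2 = 144 + 353.44 = 497.44

z_bar = -12.0000 + 18.8000i, z*z_bar = 497.44


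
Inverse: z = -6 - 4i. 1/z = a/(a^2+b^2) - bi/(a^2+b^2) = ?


|z|^2 = 36+16 = 52
1/z = (-6 + 4i)/52

1/z = -0.1154 + 0.0769i


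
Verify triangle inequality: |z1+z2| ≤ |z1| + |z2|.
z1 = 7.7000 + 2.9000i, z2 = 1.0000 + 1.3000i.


|z1| = sqrt(7.7^2 + 2.9^2) = sqrt(67.7) = 8.2280
|z2| = sqrt(1^2 + 1.3^2) = sqrt(2.69) = 1.6401
z1+z2 = 8.7000 + 4.2000i
|z1+z2| = sqrt(93.33) = 9.6607
|z1|+|z2| = 8.2280 + 1.6401 = 9.8681

|z1+z2| = 9.6607 ≤ |z1|+|z2| = 9.8681 (verified)


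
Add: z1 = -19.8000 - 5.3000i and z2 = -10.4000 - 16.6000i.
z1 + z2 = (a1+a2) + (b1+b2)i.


Real: -19.8 - 10.4 = -30.2
Imag: -5.3 - 16.6 = -21.9

-30.2000 - 21.9000i


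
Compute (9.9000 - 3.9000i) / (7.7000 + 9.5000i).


Conjugate of z2 = 7.7000 - 9.5000i
Numerator: (9.9000 - 3.9000i)(7.7000 - 9.5000i) = 39.1800 - 124.0800i
Denominator: 7.7^2 + 9.5^2 = 149.54
Result = (39.1800 - 124.0800i)/149.54

0.2620 - 0.8297i


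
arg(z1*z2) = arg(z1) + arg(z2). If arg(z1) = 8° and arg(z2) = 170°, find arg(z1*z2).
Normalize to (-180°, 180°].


arg(z1*z2) = 8° + 170° = 178°
Normalized to (-180°, 180°]: 178°

178°


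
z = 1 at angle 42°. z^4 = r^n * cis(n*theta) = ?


r^4 = 1^4 = 1
n*theta = 4*42° = 168° = 168° (mod 360)
a = 1*cos(168°) = -0.9781
b = 1*sin(168°) = 0.2079

1 cis(168°) = -0.9781 + 0.2079i


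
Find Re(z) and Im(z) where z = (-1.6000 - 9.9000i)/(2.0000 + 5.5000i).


Multiply by conjugate: (-1.6000 - 9.9000i)(2.0000 - 5.5000i) / (2^2 + 5.5^2)
Numerator real = -1.6*2 - (9.9)*5.5 = -57.65
Numerator imag = -9.9*2 - (-1.6)*5.5 = -11
Denominator = 34.25
Re(z) = -57.65/34.25 = -1.6832
Im(z) = -11/34.25 = -0.3212

Re(z) = -1.6832, Im(z) = -0.3212


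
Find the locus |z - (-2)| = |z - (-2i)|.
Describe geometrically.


Equal distances means the locus is the perpendicular bisector of z1 and z2.
Midpoint = ((-2+0)/2, (0+(-2))/2) = (-1.0000, -1.0000)

Perpendicular bisector through (-1.0000, -1.0000)


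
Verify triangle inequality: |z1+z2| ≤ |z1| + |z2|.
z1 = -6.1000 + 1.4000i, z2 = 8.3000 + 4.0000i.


|z1| = sqrt((-6.1)^2 + 1.4^2) = sqrt(39.17) = 6.2586
|z2| = sqrt(8.3^2 + 4^2) = sqrt(84.89) = 9.2136
z1+z2 = 2.2000 + 5.4000i
|z1+z2| = sqrt(34) = 5.8310
|z1|+|z2| = 6.2586 + 9.2136 = 15.4722

|z1+z2| = 5.8310 ≤ |z1|+|z2| = 15.4722 (verified)


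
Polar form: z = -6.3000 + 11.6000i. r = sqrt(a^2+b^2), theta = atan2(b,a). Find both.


r = sqrt(39.69+134.56) = sqrt(174.25) = 13.2004
theta = atan2(11.6, -6.3) = 118.5065 degrees

r = 13.2004, theta = 118.5065 degrees


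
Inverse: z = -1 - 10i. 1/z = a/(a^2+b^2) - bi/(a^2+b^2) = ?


|z|^2 = 1+100 = 101
1/z = (-1 + 10i)/101

1/z = -0.0099 + 0.0990i


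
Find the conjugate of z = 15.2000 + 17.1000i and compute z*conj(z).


z_bar = 15.2000 - 17.1000i
z*z_bar = 15.2^2 + 17.1^2 = 231.04 + 292.41 = 523.45

z_bar = 15.2000 - 17.1000i, z*z_bar = 523.45


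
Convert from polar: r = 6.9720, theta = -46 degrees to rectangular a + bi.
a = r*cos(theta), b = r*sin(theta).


a = 6.9720*cos(-46°) = 6.9720*0.69466 = 4.8432
b = 6.9720*sin(-46°) = 6.9720*(-0.71934) = -5.0152

4.8432 - 5.0152i


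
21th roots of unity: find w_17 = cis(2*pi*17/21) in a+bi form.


Angle = 360*17/21 = 291.4286°
a = cos(291.4286°) = 0.3653
b = sin(291.4286°) = -0.9309

0.3653 - 0.9309i


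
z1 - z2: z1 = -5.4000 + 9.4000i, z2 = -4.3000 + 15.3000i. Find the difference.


Real: -5.4 + 4.3 = -1.1
Imag: 9.4 - 15.3 = -5.9

-1.1000 - 5.9000i


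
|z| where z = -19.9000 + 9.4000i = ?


|z| = sqrt((-19.9)^2 + 9.4^2) = sqrt(396.01 + 88.36) = sqrt(484.37) = 22.0084

|z| = 22.0084


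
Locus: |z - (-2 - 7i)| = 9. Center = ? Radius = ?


|z - z0| = r is a circle with center z0 and radius r.
Center = (-2, -7), radius = 9

Circle with center (-2, -7) and radius 9


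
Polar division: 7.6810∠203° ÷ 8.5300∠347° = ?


r = 7.6810 / 8.5300 = 0.9005
theta = 203° - 347° = -144° = 216° (mod 360)

0.9005 cis(216°)


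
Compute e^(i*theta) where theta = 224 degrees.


cos(224°) = -0.7193
sin(224°) = -0.6947

e^(i*224°) = -0.7193 - 0.6947i


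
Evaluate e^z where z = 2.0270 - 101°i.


e^2.0270 = 7.5913
cos(-101°) = -0.19081
sin(-101°) = -0.98163
Real = 7.5913*(-0.19081) = -1.4485
Imag = 7.5913*(-0.98163) = -7.4518

-1.4485 - 7.4518i


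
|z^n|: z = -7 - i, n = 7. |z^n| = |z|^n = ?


|z| = sqrt(49+1) = sqrt(50) = 7.0711
|z^7| = |z|^7 = (sqrt(50))^7 = 50^3 * sqrt(50) = 125000*sqrt(50)

|z^7| = 125000*sqrt(50) ≈ 883883.4765


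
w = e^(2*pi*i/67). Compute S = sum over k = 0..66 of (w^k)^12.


The roots are w_k = w^k with w = e^(2*pi*i/67), and (w^k)^12 = (w^12)^k.
So S = 1 + u + u^2 + ... + u^(66) with u = w^12.
12 = 0*67 + 12, so 12 is not a multiple of 67: u = w^12 ≠ 1 (w is a primitive 67th root), while u^67 = (w^67)^12 = 1.
Geometric series: S = (1 - u^67)/(1 - u) = (1 - 1)/(1 - u) = 0

S = 0


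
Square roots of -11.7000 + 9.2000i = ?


|z| = sqrt(136.89+84.64) = 14.8839
sqrt((|z|+a)/2) = sqrt((14.8839+(-11.7))/2) = sqrt(1.5919) = 1.2617
sqrt((|z|-a)/2) = sqrt((14.8839-(-11.7))/2) = sqrt(13.2919) = 3.6458

±(1.2617 + 3.6458i) i.e. 1.2617 + 3.6458i and -1.2617 - 3.6458i


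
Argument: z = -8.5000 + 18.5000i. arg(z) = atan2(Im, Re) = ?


Re = -8.5, Im = 18.5
arg = atan2(18.5, -8.5) = 114.6769 degrees

arg(z) = 114.6769 degrees


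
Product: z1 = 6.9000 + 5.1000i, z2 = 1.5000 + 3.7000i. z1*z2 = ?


Real = 6.9*1.5 - 5.1*3.7 = 10.35 - 18.87 = -8.52
Imag = 6.9*3.7 + 1.5*5.1 = 25.53 + 7.65 = 33.18

-8.5200 + 33.1800i


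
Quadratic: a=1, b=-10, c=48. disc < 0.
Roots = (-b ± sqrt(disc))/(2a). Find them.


disc = (-10)^2 - 4*1*48 = 100 - 192 = -92
sqrt(|disc|) = sqrt(92) = 9.5917
Real part = 10/(2*1) = 5.0000
Imag part = 9.5917/(2*1) = 4.7958

5.0000 ± 4.7958i


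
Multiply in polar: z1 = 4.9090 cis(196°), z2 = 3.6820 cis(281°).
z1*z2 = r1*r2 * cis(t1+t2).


r = 4.9090 * 3.6820 = 18.0749
theta = 196° + 281° = 477° = 117° (mod 360)

18.0749 cis(117°)


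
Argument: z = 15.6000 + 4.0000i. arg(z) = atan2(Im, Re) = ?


Re = 15.6, Im = 4
arg = atan2(4, 15.6) = 14.3814 degrees

arg(z) = 14.3814 degrees


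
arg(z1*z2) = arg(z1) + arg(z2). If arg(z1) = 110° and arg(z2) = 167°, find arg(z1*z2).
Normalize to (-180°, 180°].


arg(z1*z2) = 110° + 167° = 277°
Normalized to (-180°, 180°]: -83°

-83°


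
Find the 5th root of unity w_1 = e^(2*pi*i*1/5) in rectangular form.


Angle = 360*1/5 = 72°
a = cos(72°) = 0.3090
b = sin(72°) = 0.9511

0.3090 + 0.9511i


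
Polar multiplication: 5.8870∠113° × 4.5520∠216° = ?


r = 5.8870 * 4.5520 = 26.7976
theta = 113° + 216° = 329° = 329° (mod 360)

26.7976 cis(329°)


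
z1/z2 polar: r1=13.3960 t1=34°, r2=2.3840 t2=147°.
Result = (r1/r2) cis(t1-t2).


r = 13.3960 / 2.3840 = 5.6191
theta = 34° - 147° = -113° = 247° (mod 360)

5.6191 cis(247°)


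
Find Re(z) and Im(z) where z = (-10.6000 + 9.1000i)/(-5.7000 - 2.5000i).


Multiply by conjugate: (-10.6000 + 9.1000i)(-5.7000 + 2.5000i) / ((-5.7)^2 + (-2.5)^2)
Numerator real = -10.6*(-5.7) + 9.1*(-2.5) = 37.67
Numerator imag = 9.1*(-5.7) - (-10.6)*(-2.5) = -78.37
Denominator = 38.74
Re(z) = 37.67/38.74 = 0.9724
Im(z) = -78.37/38.74 = -2.0230

Re(z) = 0.9724, Im(z) = -2.0230


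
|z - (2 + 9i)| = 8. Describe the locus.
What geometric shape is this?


|z - z0| = r is a circle with center z0 and radius r.
Center = (2, 9), radius = 8

Circle with center (2, 9) and radius 8


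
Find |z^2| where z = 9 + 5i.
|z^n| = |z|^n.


|z| = sqrt(81+25) = sqrt(106) = 10.2956
|z^2| = |z|^2 = (sqrt(106))^2 = 106

|z^2| = 106


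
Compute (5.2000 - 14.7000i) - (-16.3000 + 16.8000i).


Real: 5.2 + 16.3 = 21.5
Imag: -14.7 - 16.8 = -31.5

21.5000 - 31.5000i


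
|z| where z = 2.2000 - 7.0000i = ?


|z| = sqrt(2.2^2 + (-7)^2) = sqrt(4.84 + 49) = sqrt(53.84) = 7.3376

|z| = 7.3376


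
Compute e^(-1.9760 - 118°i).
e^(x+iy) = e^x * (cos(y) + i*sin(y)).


e^-1.9760 = 0.1386
cos(-118°) = -0.4695
sin(-118°) = -0.8829
Real = 0.1386*(-0.4695) = -0.0651
Imag = 0.1386*(-0.8829) = -0.1224

-0.0651 - 0.1224i


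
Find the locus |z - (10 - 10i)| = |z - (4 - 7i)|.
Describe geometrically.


Equal distances means the locus is the perpendicular bisector of z1 and z2.
Midpoint = ((10+4)/2, (-10+(-7))/2) = (7.0000, -8.5000)

Perpendicular bisector through (7.0000, -8.5000)


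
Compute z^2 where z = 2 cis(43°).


r^2 = 2^2 = 4
n*theta = 2*43° = 86° = 86° (mod 360)
a = 4*cos(86°) = 0.2790
b = 4*sin(86°) = 3.9903

4 cis(86°) = 0.2790 + 3.9903i


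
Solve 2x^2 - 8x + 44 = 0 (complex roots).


disc = (-8)^2 - 4*2*44 = 64 - 352 = -288
sqrt(|disc|) = sqrt(288) = 16.9706
Real part = 8/(2*2) = 2.0000
Imag part = 16.9706/(2*2) = 4.2426

2.0000 ± 4.2426i


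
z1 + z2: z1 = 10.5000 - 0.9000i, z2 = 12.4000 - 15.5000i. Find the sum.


Real: 10.5 + 12.4 = 22.9
Imag: -0.9 - 15.5 = -16.4

22.9000 - 16.4000i


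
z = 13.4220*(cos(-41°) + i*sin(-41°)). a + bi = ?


a = 13.4220*cos(-41°) = 13.4220*0.75471 = 10.1297
b = 13.4220*sin(-41°) = 13.4220*(-0.65606) = -8.8056

10.1297 - 8.8056i


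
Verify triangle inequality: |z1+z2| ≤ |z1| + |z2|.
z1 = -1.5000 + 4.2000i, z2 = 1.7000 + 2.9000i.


|z1| = sqrt((-1.5)^2 + 4.2^2) = sqrt(19.89) = 4.4598
|z2| = sqrt(1.7^2 + 2.9^2) = sqrt(11.3) = 3.3615
z1+z2 = 0.2000 + 7.1000i
|z1+z2| = sqrt(50.45) = 7.1028
|z1|+|z2| = 4.4598 + 3.3615 = 7.8213

|z1+z2| = 7.1028 ≤ |z1|+|z2| = 7.8213 (verified)


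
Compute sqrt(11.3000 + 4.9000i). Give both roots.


|z| = sqrt(127.69+24.01) = 12.3167
sqrt((|z|+a)/2) = sqrt((12.3167+11.3)/2) = sqrt(11.8083) = 3.4363
sqrt((|z|-a)/2) = sqrt((12.3167-11.3)/2) = sqrt(0.5083) = 0.7130

±(3.4363 + 0.7130i) i.e. 3.4363 + 0.7130i and -3.4363 - 0.7130i


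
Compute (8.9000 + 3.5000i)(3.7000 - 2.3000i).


Real = 8.9*3.7 - 3.5*(-2.3) = 32.93 - (-8.05) = 40.98
Imag = 8.9*(-2.3) + 3.7*3.5 = -20.47 + 12.95 = -7.52

40.9800 - 7.5200i


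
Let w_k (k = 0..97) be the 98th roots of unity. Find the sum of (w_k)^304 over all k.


The roots are w_k = w^k with w = e^(2*pi*i/98), and (w^k)^304 = (w^304)^k.
So S = 1 + u + u^2 + ... + u^(97) with u = w^304.
304 = 3*98 + 10, so 304 is not a multiple of 98: u = (w^98)^3 * w^10 = w^10 ≠ 1 (w is a primitive 98th root), while u^98 = (w^98)^304 = 1.
Geometric series: S = (1 - u^98)/(1 - u) = (1 - 1)/(1 - u) = 0

S = 0


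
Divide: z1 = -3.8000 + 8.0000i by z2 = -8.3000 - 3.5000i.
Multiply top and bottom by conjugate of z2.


Conjugate of z2 = -8.3000 + 3.5000i
Numerator: (-3.8000 + 8.0000i)(-8.3000 + 3.5000i) = 3.5400 - 79.7000i
Denominator: (-8.3)^2 + (-3.5)^2 = 81.14
Result = (3.5400 - 79.7000i)/81.14

0.0436 - 0.9823i


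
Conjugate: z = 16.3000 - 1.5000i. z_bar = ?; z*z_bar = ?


z_bar = 16.3000 + 1.5000i
z*z_bar = 16.3^2 + (-1.5)^2 = 265.69 + 2.25 = 267.94

z_bar = 16.3000 + 1.5000i, z*z_bar = 267.94


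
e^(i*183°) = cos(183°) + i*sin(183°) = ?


cos(183°) = -0.9986
sin(183°) = -0.0523

e^(i*183°) = -0.9986 - 0.0523i


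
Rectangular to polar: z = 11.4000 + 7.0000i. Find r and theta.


r = sqrt(129.96+49) = sqrt(178.96) = 13.3776
theta = atan2(7, 11.4) = 31.5514 degrees

r = 13.3776, theta = 31.5514 degrees


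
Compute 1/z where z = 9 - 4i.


|z|^2 = 81+16 = 97
1/z = (9 + 4i)/97

1/z = 0.0928 + 0.0412i


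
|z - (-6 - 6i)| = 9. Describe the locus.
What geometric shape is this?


|z - z0| = r is a circle with center z0 and radius r.
Center = (-6, -6), radius = 9

Circle with center (-6, -6) and radius 9


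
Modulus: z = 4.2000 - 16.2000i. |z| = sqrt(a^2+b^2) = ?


|z| = sqrt(4.2^2 + (-16.2)^2) = sqrt(17.64 + 262.44) = sqrt(280.08) = 16.7356

|z| = 16.7356


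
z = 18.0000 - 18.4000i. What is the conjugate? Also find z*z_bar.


z_bar = 18.0000 + 18.4000i
z*z_bar = 18^2 + (-18.4)^2 = 324 + 338.56 = 662.56

z_bar = 18.0000 + 18.4000i, z*z_bar = 662.56


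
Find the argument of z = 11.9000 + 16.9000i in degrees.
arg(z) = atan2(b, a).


Re = 11.9, Im = 16.9
arg = atan2(16.9, 11.9) = 54.8490 degrees

arg(z) = 54.8490 degrees


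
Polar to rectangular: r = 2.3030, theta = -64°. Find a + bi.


a = 2.3030*cos(-64°) = 2.3030*0.4384 = 1.0096
b = 2.3030*sin(-64°) = 2.3030*(-0.8988) = -2.0699

1.0096 - 2.0699i


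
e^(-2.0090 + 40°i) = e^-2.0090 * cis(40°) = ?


e^-2.0090 = 0.1341
cos(40°) = 0.766
sin(40°) = 0.6428
Real = 0.1341*0.766 = 0.1027
Imag = 0.1341*0.6428 = 0.0862

0.1027 + 0.0862i


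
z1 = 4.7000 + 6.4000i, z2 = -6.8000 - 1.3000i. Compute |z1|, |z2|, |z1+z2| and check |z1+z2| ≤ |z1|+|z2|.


|z1| = sqrt(4.7^2 + 6.4^2) = sqrt(63.05) = 7.9404
|z2| = sqrt((-6.8)^2 + (-1.3)^2) = sqrt(47.93) = 6.9231
z1+z2 = -2.1000 + 5.1000i
|z1+z2| = sqrt(30.42) = 5.5154
|z1|+|z2| = 7.9404 + 6.9231 = 14.8635

|z1+z2| = 5.5154 ≤ |z1|+|z2| = 14.8635 (verified)


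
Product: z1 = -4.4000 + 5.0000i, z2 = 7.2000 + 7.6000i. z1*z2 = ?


Real = -4.4*7.2 - 5*7.6 = -31.68 - 38 = -69.68
Imag = -4.4*7.6 + 7.2*5 = -33.44 + 36 = 2.56

-69.6800 + 2.5600i


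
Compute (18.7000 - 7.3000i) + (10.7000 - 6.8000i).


Real: 18.7 + 10.7 = 29.4
Imag: -7.3 - 6.8 = -14.1

29.4000 - 14.1000i


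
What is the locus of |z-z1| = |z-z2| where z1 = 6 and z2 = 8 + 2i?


Equal distances means the locus is the perpendicular bisector of z1 and z2.
Midpoint = ((6+8)/2, (0+2)/2) = (7.0000, 1.0000)

Perpendicular bisector through (7.0000, 1.0000)


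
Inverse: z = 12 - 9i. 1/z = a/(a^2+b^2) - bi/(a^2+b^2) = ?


|z|^2 = 144+81 = 225
1/z = (12 + 9i)/225

1/z = 0.0533 + 0.0400i


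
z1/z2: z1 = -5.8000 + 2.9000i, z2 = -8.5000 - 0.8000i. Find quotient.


Conjugate of z2 = -8.5000 + 0.8000i
Numerator: (-5.8000 + 2.9000i)(-8.5000 + 0.8000i) = 46.9800 - 29.2900i
Denominator: (-8.5)^2 + (-0.8)^2 = 72.89
Result = (46.9800 - 29.2900i)/72.89

0.6445 - 0.4018i


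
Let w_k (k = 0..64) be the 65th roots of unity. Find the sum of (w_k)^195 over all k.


The roots are w_k = w^k with w = e^(2*pi*i/65), and (w^k)^195 = (w^195)^k.
So S = 1 + u + u^2 + ... + u^(64) with u = w^195.
195 = 3*65 + 0, so 195 is a multiple of 65 and u = (w^65)^3 = 1.
Every one of the 65 terms equals 1: S = 65

S = 65


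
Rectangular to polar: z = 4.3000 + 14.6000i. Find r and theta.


r = sqrt(18.49+213.16) = sqrt(231.65) = 15.2201
theta = atan2(14.6, 4.3) = 73.5892 degrees

r = 15.2201, theta = 73.5892 degrees


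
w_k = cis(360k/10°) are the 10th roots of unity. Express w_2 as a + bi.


Angle = 360*2/10 = 72°
a = cos(72°) = 0.3090
b = sin(72°) = 0.9511

0.3090 + 0.9511i


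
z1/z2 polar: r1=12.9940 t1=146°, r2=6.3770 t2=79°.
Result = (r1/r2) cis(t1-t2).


r = 12.9940 / 6.3770 = 2.0376
theta = 146° - 79° = 67° = 67° (mod 360)

2.0376 cis(67°)


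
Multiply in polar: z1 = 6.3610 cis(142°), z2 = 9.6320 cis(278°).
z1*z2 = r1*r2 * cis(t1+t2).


r = 6.3610 * 9.6320 = 61.2692
theta = 142° + 278° = 420° = 60° (mod 360)

61.2692 cis(60°)


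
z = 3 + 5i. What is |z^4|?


|z| = sqrt(9+25) = sqrt(34) = 5.8310
|z^4| = |z|^4 = (sqrt(34))^4 = 34^2 = 1156

|z^4| = 1156


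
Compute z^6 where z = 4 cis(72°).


r^6 = 4^6 = 4096
n*theta = 6*72° = 432° = 72° (mod 360)
a = 4096*cos(72°) = 1265.7336
b = 4096*sin(72°) = 3895.5275

4096 cis(72°) = 1265.7336 + 3895.5275i


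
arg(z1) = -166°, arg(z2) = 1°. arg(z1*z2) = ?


arg(z1*z2) = -166° + 1° = -165°
Normalized to (-180°, 180°]: -165°

-165°


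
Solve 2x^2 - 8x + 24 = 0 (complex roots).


disc = (-8)^2 - 4*2*24 = 64 - 192 = -128
sqrt(|disc|) = sqrt(128) = 11.3137
Real part = 8/(2*2) = 2.0000
Imag part = 11.3137/(2*2) = 2.8284

2.0000 ± 2.8284i
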